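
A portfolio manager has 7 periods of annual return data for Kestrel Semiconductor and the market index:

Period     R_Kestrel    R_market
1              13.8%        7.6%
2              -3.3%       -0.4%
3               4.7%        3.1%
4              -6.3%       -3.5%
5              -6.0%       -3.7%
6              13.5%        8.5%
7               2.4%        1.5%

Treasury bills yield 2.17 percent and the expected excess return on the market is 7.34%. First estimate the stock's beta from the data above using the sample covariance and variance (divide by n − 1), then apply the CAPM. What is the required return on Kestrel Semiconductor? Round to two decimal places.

Mean R_i = (13.8 − 3.3 + 4.7 − 6.3 − 6.0 + 13.5 + 2.4) / 7 = 2.6857%
Mean R_m = (7.6 − 0.4 + 3.1 − 3.5 − 3.7 + 8.5 + 1.5) / 7 = 1.8714%
Σ(R_i − R̄_i)(R_m − R̄_m) = 248.1871  ⇒  Cov = 248.1871 / 6 = 41.3645
Σ(R_m − R̄_m)² = 143.4543  ⇒  Var(R_m) = 143.4543 / 6 = 23.9091
β = Cov / Var(R_m) = 41.3645 / 23.9091 = 1.7301
E(R) = R_f + β × MRP = 2.17% + 1.7301 × 7.34% = 14.87%

14.87%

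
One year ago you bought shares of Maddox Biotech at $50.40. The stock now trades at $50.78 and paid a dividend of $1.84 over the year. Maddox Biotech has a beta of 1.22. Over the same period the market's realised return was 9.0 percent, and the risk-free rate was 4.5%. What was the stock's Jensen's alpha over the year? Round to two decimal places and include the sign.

Realised HPR = (P1 + D1 − P0) / P0 = (50.78 + 1.84 − 50.40) / 50.40 = 2.22 / 50.40 = 4.4048%
MRP = 9.0% − 4.5% = 4.50%
CAPM required = R_f + β·MRP = 4.5% + 1.22 × 4.5% = 9.9900%
α = realised − required = 4.4048% − 9.9900% = -5.59%

-5.59%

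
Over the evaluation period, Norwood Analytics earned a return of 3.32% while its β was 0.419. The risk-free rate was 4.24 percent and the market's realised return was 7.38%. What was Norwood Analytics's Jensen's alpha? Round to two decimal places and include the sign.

-2.24%

Market excess return = 7.38% − 4.24% = 3.14%
CAPM benchmark = R_f + β(R_m − R_f) = 4.24% + 0.419 × 3.14% = 5.55566%
α = actual − benchmark = 3.32% − 5.55566% = -2.24%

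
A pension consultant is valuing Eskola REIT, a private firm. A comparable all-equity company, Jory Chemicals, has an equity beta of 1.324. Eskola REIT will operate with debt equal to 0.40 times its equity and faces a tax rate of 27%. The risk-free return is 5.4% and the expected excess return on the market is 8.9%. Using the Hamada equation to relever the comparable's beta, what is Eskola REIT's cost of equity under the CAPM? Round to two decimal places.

20.62%

β_L = β_U × [1 + (1 − t)(D/E)] = 1.324 × [1 + (1 − 0.27) × 0.40]
    = 1.324 × [1 + 0.73 × 0.40] = 1.324 × 1.2920 = 1.7106
E(R) = R_f + β_L × MRP = 5.4% + 1.7106 × 8.9% = 20.62%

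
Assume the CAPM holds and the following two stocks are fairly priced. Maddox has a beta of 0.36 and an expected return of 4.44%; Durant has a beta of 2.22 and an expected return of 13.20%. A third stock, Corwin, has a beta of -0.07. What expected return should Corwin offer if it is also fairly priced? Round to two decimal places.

MRP (SML slope) = (13.20% − 4.44%) / (2.22 − 0.36) = 8.76% / 1.86 = 4.7097%
R_f (intercept) = 4.44% − 0.36 × 4.7097% = 2.7445%
E(R_Corwin) = R_f + β × MRP = 2.7445% + -0.07 × 4.7097% = 2.41%

2.41%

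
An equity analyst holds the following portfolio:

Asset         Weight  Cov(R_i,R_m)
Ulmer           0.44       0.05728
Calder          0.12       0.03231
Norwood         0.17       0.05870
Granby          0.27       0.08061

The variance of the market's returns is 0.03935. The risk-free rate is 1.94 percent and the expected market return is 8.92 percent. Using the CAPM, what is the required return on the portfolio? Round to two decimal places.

12.73%

β_Ulmer = 0.05728 / 0.03935 = 1.4557
β_Calder = 0.03231 / 0.03935 = 0.8211
β_Norwood = 0.05870 / 0.03935 = 1.4917
β_Granby = 0.08061 / 0.03935 = 2.0485
β_P = Σ w_i β_i = 0.44×1.4557 + 0.12×0.8211 + 0.17×1.4917 + 0.27×2.0485 = 1.5457
MRP = 8.92% − 1.94% = 6.98%
E(R_P) = R_f + β_P × MRP = 1.94% + 1.5457 × 6.98% = 12.73%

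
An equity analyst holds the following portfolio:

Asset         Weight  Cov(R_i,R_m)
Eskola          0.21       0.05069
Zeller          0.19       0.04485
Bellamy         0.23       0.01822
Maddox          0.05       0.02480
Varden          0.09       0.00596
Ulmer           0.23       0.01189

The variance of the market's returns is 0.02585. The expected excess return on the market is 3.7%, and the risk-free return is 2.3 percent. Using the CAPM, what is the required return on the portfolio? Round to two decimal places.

6.29%

β_Eskola = 0.05069 / 0.02585 = 1.9609
β_Zeller = 0.04485 / 0.02585 = 1.7350
β_Bellamy = 0.01822 / 0.02585 = 0.7048
β_Maddox = 0.02480 / 0.02585 = 0.9594
β_Varden = 0.00596 / 0.02585 = 0.2306
β_Ulmer = 0.01189 / 0.02585 = 0.4600
β_P = Σ w_i β_i = 0.21×1.9609 + 0.19×1.7350 + 0.23×0.7048 + 0.05×0.9594 + 0.09×0.2306 + 0.23×0.4600 = 1.0781
E(R_P) = R_f + β_P × MRP = 2.3% + 1.0781 × 3.7% = 6.29%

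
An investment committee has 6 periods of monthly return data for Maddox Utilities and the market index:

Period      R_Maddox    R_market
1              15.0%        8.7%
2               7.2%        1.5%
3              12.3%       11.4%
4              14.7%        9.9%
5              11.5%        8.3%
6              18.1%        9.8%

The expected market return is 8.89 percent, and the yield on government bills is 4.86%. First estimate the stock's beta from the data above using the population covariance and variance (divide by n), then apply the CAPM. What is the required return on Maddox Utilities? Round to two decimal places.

8.07%

Mean R_i = (15.0 + 7.2 + 12.3 + 14.7 + 11.5 + 18.1) / 6 = 13.1333%
Mean R_m = (8.7 + 1.5 + 11.4 + 9.9 + 8.3 + 9.8) / 6 = 8.2667%
Σ(R_i − R̄_i)(R_m − R̄_m) = 48.4667  ⇒  Cov = 48.4667 / 6 = 8.0778
Σ(R_m − R̄_m)² = 60.8133  ⇒  Var(R_m) = 60.8133 / 6 = 10.1356
β = Cov / Var(R_m) = 8.0778 / 10.1356 = 0.7970
MRP = 8.89% − 4.86% = 4.03%
E(R) = R_f + β × MRP = 4.86% + 0.7970 × 4.03% = 8.07%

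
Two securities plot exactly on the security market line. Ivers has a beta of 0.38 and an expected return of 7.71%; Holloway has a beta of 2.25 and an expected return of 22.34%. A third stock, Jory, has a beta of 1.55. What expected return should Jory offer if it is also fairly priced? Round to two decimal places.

16.86%

MRP (SML slope) = (22.34% − 7.71%) / (2.25 − 0.38) = 14.63% / 1.87 = 7.8235%
R_f (intercept) = 7.71% − 0.38 × 7.8235% = 4.7371%
E(R_Jory) = R_f + β × MRP = 4.7371% + 1.55 × 7.8235% = 16.86%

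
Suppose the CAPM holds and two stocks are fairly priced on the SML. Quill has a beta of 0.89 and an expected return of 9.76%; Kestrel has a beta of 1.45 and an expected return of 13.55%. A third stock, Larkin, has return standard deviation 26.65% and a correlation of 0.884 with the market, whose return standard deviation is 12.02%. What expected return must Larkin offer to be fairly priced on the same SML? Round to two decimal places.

17.00%

MRP = (13.55% − 9.76%) / (1.45 − 0.89) = 6.7679%
R_f = 9.76% − 0.89 × 6.7679% = 3.7366%
β_Larkin = ρ·σ_i/σ_m = 0.884 × 26.65 / 12.02 = 1.9600
E(R_Larkin) = R_f + β × MRP = 3.7366% + 1.9600 × 6.7679% = 17.00%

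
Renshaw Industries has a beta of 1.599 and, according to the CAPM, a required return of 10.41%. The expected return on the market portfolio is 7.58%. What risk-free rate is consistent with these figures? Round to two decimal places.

2.86%

E(R) = R_f + β(E(R_m) − R_f) = R_f(1 − β) + β·E(R_m)
10.41% = R_f × (1 − 1.599) + 1.599 × 7.58%
10.41% = R_f × -0.599 + 12.12042%
R_f = (10.41% − 12.12042%) / -0.599 = 2.86%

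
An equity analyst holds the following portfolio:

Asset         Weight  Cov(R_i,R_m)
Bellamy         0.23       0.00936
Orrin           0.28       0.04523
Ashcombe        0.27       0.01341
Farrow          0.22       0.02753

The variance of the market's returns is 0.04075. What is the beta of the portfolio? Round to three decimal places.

0.601

β_Bellamy = 0.00936 / 0.04075 = 0.2297
β_Orrin = 0.04523 / 0.04075 = 1.1099
β_Ashcombe = 0.01341 / 0.04075 = 0.3291
β_Farrow = 0.02753 / 0.04075 = 0.6756
β_P = Σ w_i β_i = 0.23×0.2297 + 0.28×1.1099 + 0.27×0.3291 + 0.22×0.6756 = 0.6011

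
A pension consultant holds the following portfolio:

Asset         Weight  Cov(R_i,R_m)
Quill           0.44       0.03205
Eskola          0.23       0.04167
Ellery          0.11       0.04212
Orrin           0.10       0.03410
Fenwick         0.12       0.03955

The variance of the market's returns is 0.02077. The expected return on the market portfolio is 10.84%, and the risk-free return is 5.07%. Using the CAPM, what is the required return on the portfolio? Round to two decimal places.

15.20%

β_Quill = 0.03205 / 0.02077 = 1.5431
β_Eskola = 0.04167 / 0.02077 = 2.0063
β_Ellery = 0.04212 / 0.02077 = 2.0279
β_Orrin = 0.03410 / 0.02077 = 1.6418
β_Fenwick = 0.03955 / 0.02077 = 1.9042
β_P = Σ w_i β_i = 0.44×1.5431 + 0.23×2.0063 + 0.11×2.0279 + 0.10×1.6418 + 0.12×1.9042 = 1.7562
MRP = 10.84% − 5.07% = 5.77%
E(R_P) = R_f + β_P × MRP = 5.07% + 1.7562 × 5.77% = 15.20%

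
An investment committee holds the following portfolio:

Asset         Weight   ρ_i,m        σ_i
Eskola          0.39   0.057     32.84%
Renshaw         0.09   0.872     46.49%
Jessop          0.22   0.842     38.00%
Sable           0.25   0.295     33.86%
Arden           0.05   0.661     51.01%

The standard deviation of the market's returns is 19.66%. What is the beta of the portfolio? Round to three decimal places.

0.794

β_Eskola = 0.057 × 32.84% / 19.66% = 0.0952
β_Renshaw = 0.872 × 46.49% / 19.66% = 2.0620
β_Jessop = 0.842 × 38.00% / 19.66% = 1.6275
β_Sable = 0.295 × 33.86% / 19.66% = 0.5081
β_Arden = 0.661 × 51.01% / 19.66% = 1.7150
β_P = Σ w_i β_i = 0.39×0.0952 + 0.09×2.0620 + 0.22×1.6275 + 0.25×0.5081 + 0.05×1.7150 = 0.7935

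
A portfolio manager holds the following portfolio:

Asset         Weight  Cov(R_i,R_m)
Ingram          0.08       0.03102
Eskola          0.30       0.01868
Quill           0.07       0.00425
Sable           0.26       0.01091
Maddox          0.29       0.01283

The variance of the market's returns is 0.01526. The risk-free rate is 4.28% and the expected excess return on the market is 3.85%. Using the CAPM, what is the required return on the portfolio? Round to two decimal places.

β_Ingram = 0.03102 / 0.01526 = 2.0328
β_Eskola = 0.01868 / 0.01526 = 1.2241
β_Quill = 0.00425 / 0.01526 = 0.2785
β_Sable = 0.01091 / 0.01526 = 0.7149
β_Maddox = 0.01283 / 0.01526 = 0.8408
β_P = Σ w_i β_i = 0.08×2.0328 + 0.30×1.2241 + 0.07×0.2785 + 0.26×0.7149 + 0.29×0.8408 = 0.9791
E(R_P) = R_f + β_P × MRP = 4.28% + 0.9791 × 3.85% = 8.05%

8.05%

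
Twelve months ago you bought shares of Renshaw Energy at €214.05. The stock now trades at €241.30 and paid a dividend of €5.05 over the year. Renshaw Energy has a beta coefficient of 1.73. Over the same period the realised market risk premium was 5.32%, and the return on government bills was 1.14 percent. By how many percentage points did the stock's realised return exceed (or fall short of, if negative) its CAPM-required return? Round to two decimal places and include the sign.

+4.75%

Realised HPR = (P1 + D1 − P0) / P0 = (241.30 + 5.05 − 214.05) / 214.05 = 32.30 / 214.05 = 15.0899%
CAPM required = R_f + β·MRP = 1.14% + 1.73 × 5.32% = 10.3436%
α = realised − required = 15.0899% − 10.3436% = +4.75%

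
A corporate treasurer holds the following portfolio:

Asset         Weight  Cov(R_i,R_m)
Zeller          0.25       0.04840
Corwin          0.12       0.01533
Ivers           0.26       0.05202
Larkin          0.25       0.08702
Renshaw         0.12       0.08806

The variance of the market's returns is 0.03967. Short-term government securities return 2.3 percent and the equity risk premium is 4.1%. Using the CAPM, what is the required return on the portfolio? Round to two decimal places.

β_Zeller = 0.04840 / 0.03967 = 1.2201
β_Corwin = 0.01533 / 0.03967 = 0.3864
β_Ivers = 0.05202 / 0.03967 = 1.3113
β_Larkin = 0.08702 / 0.03967 = 2.1936
β_Renshaw = 0.08806 / 0.03967 = 2.2198
β_P = Σ w_i β_i = 0.25×1.2201 + 0.12×0.3864 + 0.26×1.3113 + 0.25×2.1936 + 0.12×2.2198 = 1.5071
E(R_P) = R_f + β_P × MRP = 2.3% + 1.5071 × 4.1% = 8.48%

8.48%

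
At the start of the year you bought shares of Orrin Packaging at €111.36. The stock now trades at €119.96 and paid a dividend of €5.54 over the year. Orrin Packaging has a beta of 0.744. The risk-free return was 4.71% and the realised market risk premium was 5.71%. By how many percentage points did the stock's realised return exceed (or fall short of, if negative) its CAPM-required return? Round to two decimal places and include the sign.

+3.74%

Realised HPR = (P1 + D1 − P0) / P0 = (119.96 + 5.54 − 111.36) / 111.36 = 14.14 / 111.36 = 12.6976%
CAPM required = R_f + β·MRP = 4.71% + 0.744 × 5.71% = 8.95824%
α = realised − required = 12.6976% − 8.95824% = +3.74%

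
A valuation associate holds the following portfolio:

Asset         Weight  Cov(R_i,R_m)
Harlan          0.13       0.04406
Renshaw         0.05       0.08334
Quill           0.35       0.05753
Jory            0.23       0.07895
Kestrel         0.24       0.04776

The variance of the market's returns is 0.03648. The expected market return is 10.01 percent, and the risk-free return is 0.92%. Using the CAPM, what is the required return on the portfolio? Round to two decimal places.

15.78%

β_Harlan = 0.04406 / 0.03648 = 1.2078
β_Renshaw = 0.08334 / 0.03648 = 2.2845
β_Quill = 0.05753 / 0.03648 = 1.5770
β_Jory = 0.07895 / 0.03648 = 2.1642
β_Kestrel = 0.04776 / 0.03648 = 1.3092
β_P = Σ w_i β_i = 0.13×1.2078 + 0.05×2.2845 + 0.35×1.5770 + 0.23×2.1642 + 0.24×1.3092 = 1.6352
MRP = 10.01% − 0.92% = 9.09%
E(R_P) = R_f + β_P × MRP = 0.92% + 1.6352 × 9.09% = 15.78%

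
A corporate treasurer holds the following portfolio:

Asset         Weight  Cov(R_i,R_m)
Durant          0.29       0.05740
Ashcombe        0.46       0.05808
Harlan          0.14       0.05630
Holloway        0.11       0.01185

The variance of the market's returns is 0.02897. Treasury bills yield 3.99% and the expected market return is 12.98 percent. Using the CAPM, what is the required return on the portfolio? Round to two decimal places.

20.30%

β_Durant = 0.05740 / 0.02897 = 1.9814
β_Ashcombe = 0.05808 / 0.02897 = 2.0048
β_Harlan = 0.05630 / 0.02897 = 1.9434
β_Holloway = 0.01185 / 0.02897 = 0.4090
β_P = Σ w_i β_i = 0.29×1.9814 + 0.46×2.0048 + 0.14×1.9434 + 0.11×0.4090 = 1.8139
MRP = 12.98% − 3.99% = 8.99%
E(R_P) = R_f + β_P × MRP = 3.99% + 1.8139 × 8.99% = 20.30%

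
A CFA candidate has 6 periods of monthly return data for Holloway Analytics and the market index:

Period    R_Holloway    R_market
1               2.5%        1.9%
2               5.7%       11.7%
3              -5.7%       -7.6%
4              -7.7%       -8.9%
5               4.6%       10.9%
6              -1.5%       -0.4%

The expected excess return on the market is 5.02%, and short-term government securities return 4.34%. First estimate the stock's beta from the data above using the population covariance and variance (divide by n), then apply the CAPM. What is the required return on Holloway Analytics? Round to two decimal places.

7.41%

Mean R_i = (2.5 + 5.7 − 5.7 − 7.7 + 4.6 − 1.5) / 6 = -0.3500%
Mean R_m = (1.9 + 11.7 − 7.6 − 8.9 + 10.9 − 0.4) / 6 = 1.2667%
Σ(R_i − R̄_i)(R_m − R̄_m) = 236.6900  ⇒  Cov = 236.6900 / 6 = 39.4483
Σ(R_m − R̄_m)² = 386.8133  ⇒  Var(R_m) = 386.8133 / 6 = 64.4689
β = Cov / Var(R_m) = 39.4483 / 64.4689 = 0.6119
E(R) = R_f + β × MRP = 4.34% + 0.6119 × 5.02% = 7.41%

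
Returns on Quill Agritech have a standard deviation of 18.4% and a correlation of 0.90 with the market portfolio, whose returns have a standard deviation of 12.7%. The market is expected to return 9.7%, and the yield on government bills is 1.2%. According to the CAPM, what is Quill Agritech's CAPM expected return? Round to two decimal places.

12.28%

β = ρ × σ_i / σ_m = 0.90 × 18.4% / 12.7% = 1.3039
MRP = 9.7% − 1.2% = 8.50%
E(R) = 1.2% + 1.3039 × 8.5% = 12.28%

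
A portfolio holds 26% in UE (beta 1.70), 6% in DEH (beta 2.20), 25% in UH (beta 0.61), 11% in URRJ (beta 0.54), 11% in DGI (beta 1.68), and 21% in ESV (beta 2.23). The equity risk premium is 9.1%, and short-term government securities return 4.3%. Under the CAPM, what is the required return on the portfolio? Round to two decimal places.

17.39%

β_P = Σ w_i β_i = 0.26×1.70 + 0.06×2.20 + 0.25×0.61 + 0.11×0.54 + 0.11×1.68 + 0.21×2.23 = 1.4390
E(R_P) = R_f + β_P × MRP = 4.3% + 1.4390 × 9.1% = 17.39%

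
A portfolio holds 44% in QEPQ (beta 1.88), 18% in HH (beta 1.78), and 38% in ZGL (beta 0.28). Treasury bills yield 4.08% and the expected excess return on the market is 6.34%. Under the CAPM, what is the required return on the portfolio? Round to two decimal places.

12.03%

β_P = Σ w_i β_i = 0.44×1.88 + 0.18×1.78 + 0.38×0.28 = 1.2540
E(R_P) = R_f + β_P × MRP = 4.08% + 1.2540 × 6.34% = 12.03%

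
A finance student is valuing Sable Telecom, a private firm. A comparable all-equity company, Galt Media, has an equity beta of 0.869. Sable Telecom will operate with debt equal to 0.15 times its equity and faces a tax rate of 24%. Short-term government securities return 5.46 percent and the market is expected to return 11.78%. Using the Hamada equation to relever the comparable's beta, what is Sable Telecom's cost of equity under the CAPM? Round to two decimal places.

β_L = β_U × [1 + (1 − t)(D/E)] = 0.869 × [1 + (1 − 0.24) × 0.15]
    = 0.869 × [1 + 0.76 × 0.15] = 0.869 × 1.1140 = 0.9681
MRP = 11.78% − 5.46% = 6.32%
E(R) = R_f + β_L × MRP = 5.46% + 0.9681 × 6.32% = 11.58%

11.58%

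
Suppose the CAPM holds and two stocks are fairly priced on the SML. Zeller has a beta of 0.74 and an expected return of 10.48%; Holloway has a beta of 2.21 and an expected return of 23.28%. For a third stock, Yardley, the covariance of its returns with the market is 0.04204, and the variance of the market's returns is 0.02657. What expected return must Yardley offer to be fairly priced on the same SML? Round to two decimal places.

MRP = (23.28% − 10.48%) / (2.21 − 0.74) = 8.7075%
R_f = 10.48% − 0.74 × 8.7075% = 4.0365%
β_Yardley = Cov / Var(R_m) = 0.04204 / 0.02657 = 1.5822
E(R_Yardley) = R_f + β × MRP = 4.0365% + 1.5822 × 8.7075% = 17.81%

17.81%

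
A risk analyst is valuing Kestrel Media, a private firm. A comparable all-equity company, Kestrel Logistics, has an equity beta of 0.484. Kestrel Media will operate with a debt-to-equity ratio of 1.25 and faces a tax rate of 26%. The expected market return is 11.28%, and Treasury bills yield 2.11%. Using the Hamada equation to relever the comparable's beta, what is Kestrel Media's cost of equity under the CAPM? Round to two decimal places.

β_L = β_U × [1 + (1 − t)(D/E)] = 0.484 × [1 + (1 − 0.26) × 1.25]
    = 0.484 × [1 + 0.74 × 1.25] = 0.484 × 1.9250 = 0.9317
MRP = 11.28% − 2.11% = 9.17%
E(R) = R_f + β_L × MRP = 2.11% + 0.9317 × 9.17% = 10.65%

10.65%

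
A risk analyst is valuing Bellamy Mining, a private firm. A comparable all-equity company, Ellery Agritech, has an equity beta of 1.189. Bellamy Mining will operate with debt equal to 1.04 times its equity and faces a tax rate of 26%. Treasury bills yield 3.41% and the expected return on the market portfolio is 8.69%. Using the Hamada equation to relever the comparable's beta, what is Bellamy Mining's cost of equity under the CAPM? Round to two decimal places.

14.52%

β_L = β_U × [1 + (1 − t)(D/E)] = 1.189 × [1 + (1 − 0.26) × 1.04]
    = 1.189 × [1 + 0.74 × 1.04] = 1.189 × 1.7696 = 2.1041
MRP = 8.69% − 3.41% = 5.28%
E(R) = R_f + β_L × MRP = 3.41% + 2.1041 × 5.28% = 14.52%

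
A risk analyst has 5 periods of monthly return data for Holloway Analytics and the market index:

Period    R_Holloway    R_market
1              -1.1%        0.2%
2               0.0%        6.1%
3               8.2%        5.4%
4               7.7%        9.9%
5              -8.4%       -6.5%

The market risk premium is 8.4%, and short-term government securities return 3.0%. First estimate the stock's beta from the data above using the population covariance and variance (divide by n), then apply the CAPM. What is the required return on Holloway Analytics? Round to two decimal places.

Mean R_i = (-1.1 + 0.0 + 8.2 + 7.7 − 8.4) / 5 = 1.2800%
Mean R_m = (0.2 + 6.1 + 5.4 + 9.9 − 6.5) / 5 = 3.0200%
Σ(R_i − R̄_i)(R_m − R̄_m) = 155.5620  ⇒  Cov = 155.5620 / 5 = 31.1124
Σ(R_m − R̄_m)² = 161.0680  ⇒  Var(R_m) = 161.0680 / 5 = 32.2136
β = Cov / Var(R_m) = 31.1124 / 32.2136 = 0.9658
E(R) = R_f + β × MRP = 3.0% + 0.9658 × 8.4% = 11.11%

11.11%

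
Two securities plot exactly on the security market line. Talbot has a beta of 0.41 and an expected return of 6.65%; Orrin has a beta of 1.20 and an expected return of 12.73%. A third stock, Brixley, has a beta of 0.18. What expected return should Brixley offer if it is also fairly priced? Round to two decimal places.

MRP (SML slope) = (12.73% − 6.65%) / (1.20 − 0.41) = 6.08% / 0.79 = 7.6962%
R_f (intercept) = 6.65% − 0.41 × 7.6962% = 3.4946%
E(R_Brixley) = R_f + β × MRP = 3.4946% + 0.18 × 7.6962% = 4.88%

4.88%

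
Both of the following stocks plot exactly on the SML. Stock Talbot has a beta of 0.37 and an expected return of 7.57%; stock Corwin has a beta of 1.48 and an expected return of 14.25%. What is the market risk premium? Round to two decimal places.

Both satisfy E(R) = R_f + β·MRP, so the slope of the SML is
MRP = (14.25% − 7.57%) / (1.48 − 0.37) = 6.68% / 1.11 = 6.0180%

6.02%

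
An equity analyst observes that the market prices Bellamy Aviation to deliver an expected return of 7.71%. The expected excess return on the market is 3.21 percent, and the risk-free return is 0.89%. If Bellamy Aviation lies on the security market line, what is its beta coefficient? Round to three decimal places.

β = (E(R) − R_f) / MRP = (7.71% − 0.89%) / 3.21% = 6.82% / 3.21% = 2.125

2.125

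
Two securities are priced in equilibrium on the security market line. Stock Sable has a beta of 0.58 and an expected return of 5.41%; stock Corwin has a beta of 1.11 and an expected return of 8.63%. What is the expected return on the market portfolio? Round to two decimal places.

7.96%

Both satisfy E(R) = R_f + β·MRP, so the slope of the SML is
MRP = (8.63% − 5.41%) / (1.11 − 0.58) = 3.22% / 0.53 = 6.0755%
R_f = E(R_Sable) − β_Sable·MRP = 5.41% − 0.58 × 6.0755% = 1.8862%
E(R_m) = R_f + MRP = 1.8862% + 6.0755% = 7.96%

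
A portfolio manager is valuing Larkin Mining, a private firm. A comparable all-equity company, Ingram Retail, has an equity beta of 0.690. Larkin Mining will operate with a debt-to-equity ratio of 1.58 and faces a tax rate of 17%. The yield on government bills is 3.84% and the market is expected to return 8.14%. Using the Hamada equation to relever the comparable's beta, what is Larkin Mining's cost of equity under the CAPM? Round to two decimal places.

β_L = β_U × [1 + (1 − t)(D/E)] = 0.690 × [1 + (1 − 0.17) × 1.58]
    = 0.690 × [1 + 0.83 × 1.58] = 0.690 × 2.3114 = 1.5949
MRP = 8.14% − 3.84% = 4.30%
E(R) = R_f + β_L × MRP = 3.84% + 1.5949 × 4.30% = 10.70%

10.70%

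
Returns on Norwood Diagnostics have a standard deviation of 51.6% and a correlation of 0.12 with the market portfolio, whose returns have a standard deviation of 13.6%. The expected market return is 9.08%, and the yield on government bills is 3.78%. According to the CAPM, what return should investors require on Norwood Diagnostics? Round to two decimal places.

6.19%

β = ρ × σ_i / σ_m = 0.12 × 51.6% / 13.6% = 0.4553
MRP = 9.08% − 3.78% = 5.30%
E(R) = 3.78% + 0.4553 × 5.30% = 6.19%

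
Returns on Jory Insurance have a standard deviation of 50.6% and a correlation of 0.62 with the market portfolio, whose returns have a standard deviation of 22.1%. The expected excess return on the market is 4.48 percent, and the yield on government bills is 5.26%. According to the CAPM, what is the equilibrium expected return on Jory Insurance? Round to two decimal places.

11.62%

β = ρ × σ_i / σ_m = 0.62 × 50.6% / 22.1% = 1.4195
E(R) = 5.26% + 1.4195 × 4.48% = 11.62%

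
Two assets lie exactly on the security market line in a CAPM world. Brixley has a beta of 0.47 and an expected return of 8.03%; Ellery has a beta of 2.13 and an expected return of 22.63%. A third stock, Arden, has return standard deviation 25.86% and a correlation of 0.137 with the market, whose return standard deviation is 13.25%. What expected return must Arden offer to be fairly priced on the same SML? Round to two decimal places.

MRP = (22.63% − 8.03%) / (2.13 − 0.47) = 8.7952%
R_f = 8.03% − 0.47 × 8.7952% = 3.8963%
β_Arden = ρ·σ_i/σ_m = 0.137 × 25.86 / 13.25 = 0.2674
E(R_Arden) = R_f + β × MRP = 3.8963% + 0.2674 × 8.7952% = 6.25%

6.25%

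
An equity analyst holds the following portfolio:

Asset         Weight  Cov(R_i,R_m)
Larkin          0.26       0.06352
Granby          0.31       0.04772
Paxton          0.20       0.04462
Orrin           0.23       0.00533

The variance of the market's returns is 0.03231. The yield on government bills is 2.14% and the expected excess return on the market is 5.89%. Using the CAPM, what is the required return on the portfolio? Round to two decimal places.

9.70%

β_Larkin = 0.06352 / 0.03231 = 1.9660
β_Granby = 0.04772 / 0.03231 = 1.4769
β_Paxton = 0.04462 / 0.03231 = 1.3810
β_Orrin = 0.00533 / 0.03231 = 0.1650
β_P = Σ w_i β_i = 0.26×1.9660 + 0.31×1.4769 + 0.20×1.3810 + 0.23×0.1650 = 1.2831
E(R_P) = R_f + β_P × MRP = 2.14% + 1.2831 × 5.89% = 9.70%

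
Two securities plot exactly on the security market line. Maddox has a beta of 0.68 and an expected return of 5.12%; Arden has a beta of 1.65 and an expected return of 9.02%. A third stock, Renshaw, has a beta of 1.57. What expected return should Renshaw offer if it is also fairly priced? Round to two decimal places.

8.70%

MRP (SML slope) = (9.02% − 5.12%) / (1.65 − 0.68) = 3.90% / 0.97 = 4.0206%
R_f (intercept) = 5.12% − 0.68 × 4.0206% = 2.3860%
E(R_Renshaw) = R_f + β × MRP = 2.3860% + 1.57 × 4.0206% = 8.70%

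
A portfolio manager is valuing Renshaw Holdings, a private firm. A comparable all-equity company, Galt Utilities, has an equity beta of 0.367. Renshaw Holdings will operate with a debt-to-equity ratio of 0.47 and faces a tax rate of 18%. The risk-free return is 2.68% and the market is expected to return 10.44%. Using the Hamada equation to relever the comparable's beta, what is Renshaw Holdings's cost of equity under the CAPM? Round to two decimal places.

β_L = β_U × [1 + (1 − t)(D/E)] = 0.367 × [1 + (1 − 0.18) × 0.47]
    = 0.367 × [1 + 0.82 × 0.47] = 0.367 × 1.3854 = 0.5084
MRP = 10.44% − 2.68% = 7.76%
E(R) = R_f + β_L × MRP = 2.68% + 0.5084 × 7.76% = 6.63%

6.63%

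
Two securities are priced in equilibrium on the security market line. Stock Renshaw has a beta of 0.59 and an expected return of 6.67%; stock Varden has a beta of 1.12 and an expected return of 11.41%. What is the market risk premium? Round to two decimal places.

8.94%

Both satisfy E(R) = R_f + β·MRP, so the slope of the SML is
MRP = (11.41% − 6.67%) / (1.12 − 0.59) = 4.74% / 0.53 = 8.9434%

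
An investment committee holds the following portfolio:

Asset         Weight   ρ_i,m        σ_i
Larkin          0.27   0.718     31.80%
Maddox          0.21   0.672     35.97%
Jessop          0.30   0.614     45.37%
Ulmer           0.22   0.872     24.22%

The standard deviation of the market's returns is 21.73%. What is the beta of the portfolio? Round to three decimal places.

1.116

β_Larkin = 0.718 × 31.80% / 21.73% = 1.0507
β_Maddox = 0.672 × 35.97% / 21.73% = 1.1124
β_Jessop = 0.614 × 45.37% / 21.73% = 1.2820
β_Ulmer = 0.872 × 24.22% / 21.73% = 0.9719
β_P = Σ w_i β_i = 0.27×1.0507 + 0.21×1.1124 + 0.30×1.2820 + 0.22×0.9719 = 1.1157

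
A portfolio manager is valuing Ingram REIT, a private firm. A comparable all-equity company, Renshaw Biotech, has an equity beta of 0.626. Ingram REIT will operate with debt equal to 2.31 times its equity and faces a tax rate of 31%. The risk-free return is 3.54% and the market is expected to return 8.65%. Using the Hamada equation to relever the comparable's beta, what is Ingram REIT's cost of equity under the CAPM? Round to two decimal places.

11.84%

β_L = β_U × [1 + (1 − t)(D/E)] = 0.626 × [1 + (1 − 0.31) × 2.31]
    = 0.626 × [1 + 0.69 × 2.31] = 0.626 × 2.5939 = 1.6238
MRP = 8.65% − 3.54% = 5.11%
E(R) = R_f + β_L × MRP = 3.54% + 1.6238 × 5.11% = 11.84%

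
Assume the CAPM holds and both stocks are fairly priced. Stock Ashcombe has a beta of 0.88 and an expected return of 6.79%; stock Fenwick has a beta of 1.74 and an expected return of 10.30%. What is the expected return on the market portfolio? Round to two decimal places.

Both satisfy E(R) = R_f + β·MRP, so the slope of the SML is
MRP = (10.30% − 6.79%) / (1.74 − 0.88) = 3.51% / 0.86 = 4.0814%
R_f = E(R_Ashcombe) − β_Ashcombe·MRP = 6.79% − 0.88 × 4.0814% = 3.1984%
E(R_m) = R_f + MRP = 3.1984% + 4.0814% = 7.28%

7.28%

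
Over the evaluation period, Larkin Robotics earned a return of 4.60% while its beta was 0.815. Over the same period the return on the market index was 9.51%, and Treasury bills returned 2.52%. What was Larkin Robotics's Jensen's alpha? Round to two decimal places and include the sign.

Market excess return = 9.51% − 2.52% = 6.99%
CAPM benchmark = R_f + β(R_m − R_f) = 2.52% + 0.815 × 6.99% = 8.21685%
α = actual − benchmark = 4.60% − 8.21685% = -3.62%

-3.62%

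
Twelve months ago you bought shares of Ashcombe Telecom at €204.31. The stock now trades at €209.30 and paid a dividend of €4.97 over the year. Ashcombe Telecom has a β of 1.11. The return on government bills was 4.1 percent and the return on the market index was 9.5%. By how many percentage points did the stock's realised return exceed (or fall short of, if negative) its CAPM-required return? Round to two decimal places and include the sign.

-5.22%

Realised HPR = (P1 + D1 − P0) / P0 = (209.30 + 4.97 − 204.31) / 204.31 = 9.96 / 204.31 = 4.8749%
MRP = 9.5% − 4.1% = 5.40%
CAPM required = R_f + β·MRP = 4.1% + 1.11 × 5.4% = 10.0940%
α = realised − required = 4.8749% − 10.0940% = -5.22%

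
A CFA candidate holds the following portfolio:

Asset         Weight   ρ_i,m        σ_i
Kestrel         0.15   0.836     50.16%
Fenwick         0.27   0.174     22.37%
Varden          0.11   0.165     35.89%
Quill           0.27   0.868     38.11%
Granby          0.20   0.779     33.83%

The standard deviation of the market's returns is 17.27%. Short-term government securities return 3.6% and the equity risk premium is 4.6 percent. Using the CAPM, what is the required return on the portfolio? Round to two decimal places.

β_Kestrel = 0.836 × 50.16% / 17.27% = 2.4281
β_Fenwick = 0.174 × 22.37% / 17.27% = 0.2254
β_Varden = 0.165 × 35.89% / 17.27% = 0.3429
β_Quill = 0.868 × 38.11% / 17.27% = 1.9154
β_Granby = 0.779 × 33.83% / 17.27% = 1.5260
β_P = Σ w_i β_i = 0.15×2.4281 + 0.27×0.2254 + 0.11×0.3429 + 0.27×1.9154 + 0.20×1.5260 = 1.2852
E(R_P) = R_f + β_P × MRP = 3.6% + 1.2852 × 4.6% = 9.51%

9.51%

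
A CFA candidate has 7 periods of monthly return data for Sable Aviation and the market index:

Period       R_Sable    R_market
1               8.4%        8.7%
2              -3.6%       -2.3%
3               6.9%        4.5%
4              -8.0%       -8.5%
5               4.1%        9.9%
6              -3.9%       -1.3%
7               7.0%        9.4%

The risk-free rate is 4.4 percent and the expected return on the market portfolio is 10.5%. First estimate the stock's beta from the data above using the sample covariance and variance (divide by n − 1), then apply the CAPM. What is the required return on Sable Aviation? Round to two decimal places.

Mean R_i = (8.4 − 3.6 + 6.9 − 8.0 + 4.1 − 3.9 + 7.0) / 7 = 1.5571%
Mean R_m = (8.7 − 2.3 + 4.5 − 8.5 + 9.9 − 1.3 + 9.4) / 7 = 2.9143%
Σ(R_i − R̄_i)(R_m − R̄_m) = 260.1043  ⇒  Cov = 260.1043 / 6 = 43.3507
Σ(R_m − R̄_m)² = 302.0886  ⇒  Var(R_m) = 302.0886 / 6 = 50.3481
β = Cov / Var(R_m) = 43.3507 / 50.3481 = 0.8610
MRP = 10.5% − 4.4% = 6.10%
E(R) = R_f + β × MRP = 4.4% + 0.8610 × 6.1% = 9.65%

9.65%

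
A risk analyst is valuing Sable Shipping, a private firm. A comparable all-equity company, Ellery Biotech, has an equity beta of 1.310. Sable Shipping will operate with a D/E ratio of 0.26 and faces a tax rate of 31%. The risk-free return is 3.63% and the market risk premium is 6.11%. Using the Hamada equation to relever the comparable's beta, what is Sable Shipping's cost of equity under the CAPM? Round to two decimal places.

13.07%

β_L = β_U × [1 + (1 − t)(D/E)] = 1.310 × [1 + (1 − 0.31) × 0.26]
    = 1.310 × [1 + 0.69 × 0.26] = 1.310 × 1.1794 = 1.5450
E(R) = R_f + β_L × MRP = 3.63% + 1.5450 × 6.11% = 13.07%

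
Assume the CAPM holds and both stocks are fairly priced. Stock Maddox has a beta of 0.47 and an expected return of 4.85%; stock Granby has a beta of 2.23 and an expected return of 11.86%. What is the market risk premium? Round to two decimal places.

Both satisfy E(R) = R_f + β·MRP, so the slope of the SML is
MRP = (11.86% − 4.85%) / (2.23 − 0.47) = 7.01% / 1.76 = 3.9830%

3.98%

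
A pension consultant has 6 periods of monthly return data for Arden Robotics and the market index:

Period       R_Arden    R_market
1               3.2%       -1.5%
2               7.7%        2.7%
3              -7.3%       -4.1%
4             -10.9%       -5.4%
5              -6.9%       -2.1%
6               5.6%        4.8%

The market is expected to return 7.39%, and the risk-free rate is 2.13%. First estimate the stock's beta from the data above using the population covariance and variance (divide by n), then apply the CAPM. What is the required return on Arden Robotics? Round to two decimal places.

Mean R_i = (3.2 + 7.7 − 7.3 − 10.9 − 6.9 + 5.6) / 6 = -1.4333%
Mean R_m = (-1.5 + 2.7 − 4.1 − 5.4 − 2.1 + 4.8) / 6 = -0.9333%
Σ(R_i − R̄_i)(R_m − R̄_m) = 138.1233  ⇒  Cov = 138.1233 / 6 = 23.0206
Σ(R_m − R̄_m)² = 77.7333  ⇒  Var(R_m) = 77.7333 / 6 = 12.9556
β = Cov / Var(R_m) = 23.0206 / 12.9556 = 1.7769
MRP = 7.39% − 2.13% = 5.26%
E(R) = R_f + β × MRP = 2.13% + 1.7769 × 5.26% = 11.48%

11.48%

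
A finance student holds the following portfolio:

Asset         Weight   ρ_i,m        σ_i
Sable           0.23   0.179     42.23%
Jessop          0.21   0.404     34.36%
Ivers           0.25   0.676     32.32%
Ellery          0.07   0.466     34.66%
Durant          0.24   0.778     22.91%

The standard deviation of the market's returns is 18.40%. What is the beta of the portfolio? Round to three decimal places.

β_Sable = 0.179 × 42.23% / 18.40% = 0.4108
β_Jessop = 0.404 × 34.36% / 18.40% = 0.7544
β_Ivers = 0.676 × 32.32% / 18.40% = 1.1874
β_Ellery = 0.466 × 34.66% / 18.40% = 0.8778
β_Durant = 0.778 × 22.91% / 18.40% = 0.9687
β_P = Σ w_i β_i = 0.23×0.4108 + 0.21×0.7544 + 0.25×1.1874 + 0.07×0.8778 + 0.24×0.9687 = 0.8437

0.844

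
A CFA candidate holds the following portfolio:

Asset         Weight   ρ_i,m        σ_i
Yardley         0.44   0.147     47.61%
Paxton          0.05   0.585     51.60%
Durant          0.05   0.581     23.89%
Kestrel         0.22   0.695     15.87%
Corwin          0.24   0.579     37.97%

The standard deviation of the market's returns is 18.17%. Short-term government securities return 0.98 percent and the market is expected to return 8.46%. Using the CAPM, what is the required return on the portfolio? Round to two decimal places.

β_Yardley = 0.147 × 47.61% / 18.17% = 0.3852
β_Paxton = 0.585 × 51.60% / 18.17% = 1.6613
β_Durant = 0.581 × 23.89% / 18.17% = 0.7639
β_Kestrel = 0.695 × 15.87% / 18.17% = 0.6070
β_Corwin = 0.579 × 37.97% / 18.17% = 1.2099
β_P = Σ w_i β_i = 0.44×0.3852 + 0.05×1.6613 + 0.05×0.7639 + 0.22×0.6070 + 0.24×1.2099 = 0.7147
MRP = 8.46% − 0.98% = 7.48%
E(R_P) = R_f + β_P × MRP = 0.98% + 0.7147 × 7.48% = 6.33%

6.33%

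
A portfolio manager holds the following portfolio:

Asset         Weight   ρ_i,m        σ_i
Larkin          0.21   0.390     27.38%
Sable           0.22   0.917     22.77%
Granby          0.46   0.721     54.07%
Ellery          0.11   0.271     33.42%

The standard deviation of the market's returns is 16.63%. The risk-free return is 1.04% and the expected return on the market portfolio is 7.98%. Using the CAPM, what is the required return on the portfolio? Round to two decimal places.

11.79%

β_Larkin = 0.390 × 27.38% / 16.63% = 0.6421
β_Sable = 0.917 × 22.77% / 16.63% = 1.2556
β_Granby = 0.721 × 54.07% / 16.63% = 2.3442
β_Ellery = 0.271 × 33.42% / 16.63% = 0.5446
β_P = Σ w_i β_i = 0.21×0.6421 + 0.22×1.2556 + 0.46×2.3442 + 0.11×0.5446 = 1.5493
MRP = 7.98% − 1.04% = 6.94%
E(R_P) = R_f + β_P × MRP = 1.04% + 1.5493 × 6.94% = 11.79%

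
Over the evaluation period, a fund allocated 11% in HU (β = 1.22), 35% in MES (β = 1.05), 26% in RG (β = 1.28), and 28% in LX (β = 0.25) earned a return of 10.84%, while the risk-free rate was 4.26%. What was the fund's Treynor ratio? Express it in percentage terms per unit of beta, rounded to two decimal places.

β_P = 0.11×1.22 + 0.35×1.05 + 0.26×1.28 + 0.28×0.25 = 0.9045
Treynor = (R_P − R_f) / β_P = (10.84% − 4.26%) / 0.9045 = 6.58% / 0.9045 = 7.27%

7.27%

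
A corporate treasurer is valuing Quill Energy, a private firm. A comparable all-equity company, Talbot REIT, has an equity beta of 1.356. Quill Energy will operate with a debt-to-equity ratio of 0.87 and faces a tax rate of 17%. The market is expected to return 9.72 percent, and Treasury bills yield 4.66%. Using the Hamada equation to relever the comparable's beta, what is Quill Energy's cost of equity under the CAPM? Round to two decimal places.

β_L = β_U × [1 + (1 − t)(D/E)] = 1.356 × [1 + (1 − 0.17) × 0.87]
    = 1.356 × [1 + 0.83 × 0.87] = 1.356 × 1.7221 = 2.3352
MRP = 9.72% − 4.66% = 5.06%
E(R) = R_f + β_L × MRP = 4.66% + 2.3352 × 5.06% = 16.48%

16.48%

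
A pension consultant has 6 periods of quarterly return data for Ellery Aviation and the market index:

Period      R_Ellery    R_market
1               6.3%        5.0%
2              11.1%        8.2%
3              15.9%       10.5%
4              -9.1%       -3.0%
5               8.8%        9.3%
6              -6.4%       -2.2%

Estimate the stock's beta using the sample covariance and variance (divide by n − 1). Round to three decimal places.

Mean R_i = (6.3 + 11.1 + 15.9 − 9.1 + 8.8 − 6.4) / 6 = 4.4333%
Mean R_m = (5.0 + 8.2 + 10.5 − 3.0 + 9.3 − 2.2) / 6 = 4.6333%
Σ(R_i − R̄_i)(R_m − R̄_m) = 289.4433  ⇒  Cov = 289.4433 / 5 = 57.8887
Σ(R_m − R̄_m)² = 174.0133  ⇒  Var(R_m) = 174.0133 / 5 = 34.8027
β = Cov / Var(R_m) = 57.8887 / 34.8027 = 1.6633

1.663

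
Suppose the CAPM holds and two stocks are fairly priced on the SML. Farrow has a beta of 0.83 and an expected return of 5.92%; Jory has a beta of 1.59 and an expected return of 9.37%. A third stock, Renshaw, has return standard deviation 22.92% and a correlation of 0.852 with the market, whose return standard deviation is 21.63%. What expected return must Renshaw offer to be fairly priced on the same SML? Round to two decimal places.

MRP = (9.37% − 5.92%) / (1.59 − 0.83) = 4.5395%
R_f = 5.92% − 0.83 × 4.5395% = 2.1522%
β_Renshaw = ρ·σ_i/σ_m = 0.852 × 22.92 / 21.63 = 0.9028
E(R_Renshaw) = R_f + β × MRP = 2.1522% + 0.9028 × 4.5395% = 6.25%

6.25%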